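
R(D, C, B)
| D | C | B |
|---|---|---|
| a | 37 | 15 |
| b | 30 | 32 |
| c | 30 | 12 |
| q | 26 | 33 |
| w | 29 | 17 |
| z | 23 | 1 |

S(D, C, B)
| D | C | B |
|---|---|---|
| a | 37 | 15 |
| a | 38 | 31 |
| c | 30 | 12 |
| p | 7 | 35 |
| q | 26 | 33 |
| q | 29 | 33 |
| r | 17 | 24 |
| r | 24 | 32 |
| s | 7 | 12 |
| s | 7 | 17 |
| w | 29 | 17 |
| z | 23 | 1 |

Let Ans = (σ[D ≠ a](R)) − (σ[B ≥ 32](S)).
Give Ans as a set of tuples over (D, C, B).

Selection D ≠ a: {(b, 30, 32), (c, 30, 12), (q, 26, 33), (w, 29, 17), (z, 23, 1)}
Selection B ≥ 32: {(p, 7, 35), (q, 26, 33), (q, 29, 33), (r, 24, 32)}
Difference: {(b, 30, 32), (c, 30, 12), (q, 26, 33), (w, 29, 17), (z, 23, 1)} with {(p, 7, 35), (q, 26, 33), (q, 29, 33), (r, 24, 32)} → {(b, 30, 32), (c, 30, 12), (w, 29, 17), (z, 23, 1)}

{(b, 30, 32), (c, 30, 12), (w, 29, 17), (z, 23, 1)}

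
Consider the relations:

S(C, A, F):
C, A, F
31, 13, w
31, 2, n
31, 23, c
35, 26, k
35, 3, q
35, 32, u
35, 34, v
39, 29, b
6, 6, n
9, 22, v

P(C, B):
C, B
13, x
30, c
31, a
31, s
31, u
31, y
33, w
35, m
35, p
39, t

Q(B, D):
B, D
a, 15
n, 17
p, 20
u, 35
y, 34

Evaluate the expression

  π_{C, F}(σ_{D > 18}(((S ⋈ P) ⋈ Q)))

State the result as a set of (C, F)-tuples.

{(31, c), (31, n), (31, w), (35, k), (35, q), (35, u), (35, v)}

Natural join on C: {(31, 13, w, a), (31, 13, w, s), (31, 13, w, u), (31, 13, w, y), (31, 2, n, a), (31, 2, n, s), (31, 2, n, u), (31, 2, n, y), (31, 23, c, a), (31, 23, c, s), (31, 23, c, u), (31, 23, c, y), (35, 26, k, m), (35, 26, k, p), (35, 3, q, m), (35, 3, q, p), (35, 32, u, m), (35, 32, u, p), (35, 34, v, m), (35, 34, v, p), (39, 29, b, t)}
Natural join on B: {(31, 13, w, a, 15), (31, 13, w, u, 35), (31, 13, w, y, 34), (31, 2, n, a, 15), (31, 2, n, u, 35), (31, 2, n, y, 34), (31, 23, c, a, 15), (31, 23, c, u, 35), (31, 23, c, y, 34), (35, 26, k, p, 20), (35, 3, q, p, 20), (35, 32, u, p, 20), (35, 34, v, p, 20)}
Filtering on D > 18 leaves {(31, 13, w, u, 35), (31, 13, w, y, 34), (31, 2, n, u, 35), (31, 2, n, y, 34), (31, 23, c, u, 35), (31, 23, c, y, 34), (35, 26, k, p, 20), (35, 3, q, p, 20), (35, 32, u, p, 20), (35, 34, v, p, 20)}.
Projecting to C, F (3 duplicate(s) eliminated): {(31, c), (31, n), (31, w), (35, k), (35, q), (35, u), (35, v)}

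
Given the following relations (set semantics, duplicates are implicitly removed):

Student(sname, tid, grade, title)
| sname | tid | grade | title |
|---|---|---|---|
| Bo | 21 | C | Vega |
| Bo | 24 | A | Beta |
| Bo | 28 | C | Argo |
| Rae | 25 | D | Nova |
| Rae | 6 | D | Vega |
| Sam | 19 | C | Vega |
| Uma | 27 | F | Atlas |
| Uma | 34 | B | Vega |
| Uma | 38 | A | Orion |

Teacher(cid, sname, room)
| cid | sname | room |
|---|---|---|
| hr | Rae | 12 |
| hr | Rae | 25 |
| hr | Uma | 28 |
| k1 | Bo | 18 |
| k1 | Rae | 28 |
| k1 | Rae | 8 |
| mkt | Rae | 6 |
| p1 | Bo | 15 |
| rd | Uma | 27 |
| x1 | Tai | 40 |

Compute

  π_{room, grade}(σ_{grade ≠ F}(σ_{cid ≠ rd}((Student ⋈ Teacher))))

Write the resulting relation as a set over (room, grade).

Joining Student and Teacher on sname yields {(Bo, 21, C, Vega, k1, 18), (Bo, 21, C, Vega, p1, 15), (Bo, 24, A, Beta, k1, 18), (Bo, 24, A, Beta, p1, 15), (Bo, 28, C, Argo, k1, 18), (Bo, 28, C, Argo, p1, 15), (Rae, 25, D, Nova, hr, 12), (Rae, 25, D, Nova, hr, 25), (Rae, 25, D, Nova, k1, 28), (Rae, 25, D, Nova, k1, 8), (Rae, 25, D, Nova, mkt, 6), (Rae, 6, D, Vega, hr, 12), (Rae, 6, D, Vega, hr, 25), (Rae, 6, D, Vega, k1, 28), (Rae, 6, D, Vega, k1, 8), (Rae, 6, D, Vega, mkt, 6), (Uma, 27, F, Atlas, hr, 28), (Uma, 27, F, Atlas, rd, 27), (Uma, 34, B, Vega, hr, 28), (Uma, 34, B, Vega, rd, 27), (Uma, 38, A, Orion, hr, 28), (Uma, 38, A, Orion, rd, 27)}.
Filtering on cid ≠ rd leaves {(Bo, 21, C, Vega, k1, 18), (Bo, 21, C, Vega, p1, 15), (Bo, 24, A, Beta, k1, 18), (Bo, 24, A, Beta, p1, 15), (Bo, 28, C, Argo, k1, 18), (Bo, 28, C, Argo, p1, 15), (Rae, 25, D, Nova, hr, 12), (Rae, 25, D, Nova, hr, 25), (Rae, 25, D, Nova, k1, 28), (Rae, 25, D, Nova, k1, 8), (Rae, 25, D, Nova, mkt, 6), (Rae, 6, D, Vega, hr, 12), (Rae, 6, D, Vega, hr, 25), (Rae, 6, D, Vega, k1, 28), (Rae, 6, D, Vega, k1, 8), (Rae, 6, D, Vega, mkt, 6), (Uma, 27, F, Atlas, hr, 28), (Uma, 34, B, Vega, hr, 28), (Uma, 38, A, Orion, hr, 28)}.
Filtering on grade ≠ F leaves {(Bo, 21, C, Vega, k1, 18), (Bo, 21, C, Vega, p1, 15), (Bo, 24, A, Beta, k1, 18), (Bo, 24, A, Beta, p1, 15), (Bo, 28, C, Argo, k1, 18), (Bo, 28, C, Argo, p1, 15), (Rae, 25, D, Nova, hr, 12), (Rae, 25, D, Nova, hr, 25), (Rae, 25, D, Nova, k1, 28), (Rae, 25, D, Nova, k1, 8), (Rae, 25, D, Nova, mkt, 6), (Rae, 6, D, Vega, hr, 12), (Rae, 6, D, Vega, hr, 25), (Rae, 6, D, Vega, k1, 28), (Rae, 6, D, Vega, k1, 8), (Rae, 6, D, Vega, mkt, 6), (Uma, 34, B, Vega, hr, 28), (Uma, 38, A, Orion, hr, 28)}.
π_{room, grade} gives {(12, D), (15, A), (15, C), (18, A), (18, C), (25, D), (28, A), (28, B), (28, D), (6, D), (8, D)} (7 duplicate(s) eliminated).

{(12, D), (15, A), (15, C), (18, A), (18, C), (25, D), (28, A), (28, B), (28, D), (6, D), (8, D)}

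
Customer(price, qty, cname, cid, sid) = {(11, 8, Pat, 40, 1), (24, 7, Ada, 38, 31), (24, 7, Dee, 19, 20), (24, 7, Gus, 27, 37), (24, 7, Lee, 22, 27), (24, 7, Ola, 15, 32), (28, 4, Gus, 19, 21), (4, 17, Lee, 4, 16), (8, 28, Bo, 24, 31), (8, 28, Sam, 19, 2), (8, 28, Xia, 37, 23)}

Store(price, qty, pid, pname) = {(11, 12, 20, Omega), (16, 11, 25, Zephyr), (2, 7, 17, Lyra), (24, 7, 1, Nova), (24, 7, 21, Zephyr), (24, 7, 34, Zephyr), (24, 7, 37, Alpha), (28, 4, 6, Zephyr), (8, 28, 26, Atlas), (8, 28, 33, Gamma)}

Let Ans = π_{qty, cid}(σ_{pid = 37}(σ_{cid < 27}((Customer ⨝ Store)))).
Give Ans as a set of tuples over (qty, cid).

{(7, 15), (7, 19), (7, 22)}

Joining Customer and Store on price, qty yields {(24, 7, Ada, 38, 31, 1, Nova), (24, 7, Ada, 38, 31, 21, Zephyr), (24, 7, Ada, 38, 31, 34, Zephyr), (24, 7, Ada, 38, 31, 37, Alpha), (24, 7, Dee, 19, 20, 1, Nova), (24, 7, Dee, 19, 20, 21, Zephyr), (24, 7, Dee, 19, 20, 34, Zephyr), (24, 7, Dee, 19, 20, 37, Alpha), (24, 7, Gus, 27, 37, 1, Nova), (24, 7, Gus, 27, 37, 21, Zephyr), (24, 7, Gus, 27, 37, 34, Zephyr), (24, 7, Gus, 27, 37, 37, Alpha), (24, 7, Lee, 22, 27, 1, Nova), (24, 7, Lee, 22, 27, 21, Zephyr), (24, 7, Lee, 22, 27, 34, Zephyr), (24, 7, Lee, 22, 27, 37, Alpha), (24, 7, Ola, 15, 32, 1, Nova), (24, 7, Ola, 15, 32, 21, Zephyr), (24, 7, Ola, 15, 32, 34, Zephyr), (24, 7, Ola, 15, 32, 37, Alpha), (28, 4, Gus, 19, 21, 6, Zephyr), (8, 28, Bo, 24, 31, 26, Atlas), (8, 28, Bo, 24, 31, 33, Gamma), (8, 28, Sam, 19, 2, 26, Atlas), (8, 28, Sam, 19, 2, 33, Gamma), (8, 28, Xia, 37, 23, 26, Atlas), (8, 28, Xia, 37, 23, 33, Gamma)}.
Filtering on cid < 27 leaves {(24, 7, Dee, 19, 20, 1, Nova), (24, 7, Dee, 19, 20, 21, Zephyr), (24, 7, Dee, 19, 20, 34, Zephyr), (24, 7, Dee, 19, 20, 37, Alpha), (24, 7, Lee, 22, 27, 1, Nova), (24, 7, Lee, 22, 27, 21, Zephyr), (24, 7, Lee, 22, 27, 34, Zephyr), (24, 7, Lee, 22, 27, 37, Alpha), (24, 7, Ola, 15, 32, 1, Nova), (24, 7, Ola, 15, 32, 21, Zephyr), (24, 7, Ola, 15, 32, 34, Zephyr), (24, 7, Ola, 15, 32, 37, Alpha), (28, 4, Gus, 19, 21, 6, Zephyr), (8, 28, Bo, 24, 31, 26, Atlas), (8, 28, Bo, 24, 31, 33, Gamma), (8, 28, Sam, 19, 2, 26, Atlas), (8, 28, Sam, 19, 2, 33, Gamma)}.
Filtering on pid = 37 leaves {(24, 7, Dee, 19, 20, 37, Alpha), (24, 7, Lee, 22, 27, 37, Alpha), (24, 7, Ola, 15, 32, 37, Alpha)}.
π[qty, cid]: project onto (qty, cid) → {(7, 15), (7, 19), (7, 22)}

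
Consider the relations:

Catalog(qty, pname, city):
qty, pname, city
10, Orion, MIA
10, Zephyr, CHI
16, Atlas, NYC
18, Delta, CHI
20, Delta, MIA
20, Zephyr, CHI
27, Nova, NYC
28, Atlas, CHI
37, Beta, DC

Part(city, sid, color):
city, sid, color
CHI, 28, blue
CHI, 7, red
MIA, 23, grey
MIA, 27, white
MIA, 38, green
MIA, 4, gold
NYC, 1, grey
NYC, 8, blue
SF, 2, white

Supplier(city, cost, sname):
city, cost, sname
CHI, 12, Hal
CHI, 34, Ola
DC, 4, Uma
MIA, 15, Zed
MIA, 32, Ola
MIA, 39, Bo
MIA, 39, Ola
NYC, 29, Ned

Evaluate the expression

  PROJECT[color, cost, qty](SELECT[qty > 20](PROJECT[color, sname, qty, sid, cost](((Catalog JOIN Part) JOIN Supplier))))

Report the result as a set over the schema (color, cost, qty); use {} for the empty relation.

{(blue, 12, 28), (blue, 29, 27), (blue, 34, 28), (grey, 29, 27), (red, 12, 28), (red, 34, 28)}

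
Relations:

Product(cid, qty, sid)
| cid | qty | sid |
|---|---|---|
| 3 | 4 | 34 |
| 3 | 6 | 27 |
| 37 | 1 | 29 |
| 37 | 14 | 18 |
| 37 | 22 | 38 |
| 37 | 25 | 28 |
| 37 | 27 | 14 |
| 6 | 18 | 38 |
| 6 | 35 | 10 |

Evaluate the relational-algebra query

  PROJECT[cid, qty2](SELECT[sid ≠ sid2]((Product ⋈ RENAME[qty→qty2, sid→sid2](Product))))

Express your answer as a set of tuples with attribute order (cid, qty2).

ρ[qty→qty2, sid→sid2]: schema becomes (cid, qty2, sid2); tuples unchanged.
Natural join on cid: {(3, 4, 34, 4, 34), (3, 4, 34, 6, 27), (3, 6, 27, 4, 34), (3, 6, 27, 6, 27), (37, 1, 29, 1, 29), (37, 1, 29, 14, 18), (37, 1, 29, 22, 38), (37, 1, 29, 25, 28), (37, 1, 29, 27, 14), (37, 14, 18, 1, 29), (37, 14, 18, 14, 18), (37, 14, 18, 22, 38), (37, 14, 18, 25, 28), (37, 14, 18, 27, 14), (37, 22, 38, 1, 29), (37, 22, 38, 14, 18), (37, 22, 38, 22, 38), (37, 22, 38, 25, 28), (37, 22, 38, 27, 14), (37, 25, 28, 1, 29), (37, 25, 28, 14, 18), (37, 25, 28, 22, 38), (37, 25, 28, 25, 28), (37, 25, 28, 27, 14), (37, 27, 14, 1, 29), (37, 27, 14, 14, 18), (37, 27, 14, 22, 38), (37, 27, 14, 25, 28), (37, 27, 14, 27, 14), (6, 18, 38, 18, 38), (6, 18, 38, 35, 10), (6, 35, 10, 18, 38), (6, 35, 10, 35, 10)}
Selection sid ≠ sid2: {(3, 4, 34, 6, 27), (3, 6, 27, 4, 34), (37, 1, 29, 14, 18), (37, 1, 29, 22, 38), (37, 1, 29, 25, 28), (37, 1, 29, 27, 14), (37, 14, 18, 1, 29), (37, 14, 18, 22, 38), (37, 14, 18, 25, 28), (37, 14, 18, 27, 14), (37, 22, 38, 1, 29), (37, 22, 38, 14, 18), (37, 22, 38, 25, 28), (37, 22, 38, 27, 14), (37, 25, 28, 1, 29), (37, 25, 28, 14, 18), (37, 25, 28, 22, 38), (37, 25, 28, 27, 14), (37, 27, 14, 1, 29), (37, 27, 14, 14, 18), (37, 27, 14, 22, 38), (37, 27, 14, 25, 28), (6, 18, 38, 35, 10), (6, 35, 10, 18, 38)}
π_{cid, qty2} gives {(3, 4), (3, 6), (37, 1), (37, 14), (37, 22), (37, 25), (37, 27), (6, 18), (6, 35)} (15 duplicate(s) eliminated).

{(3, 4), (3, 6), (37, 1), (37, 14), (37, 22), (37, 25), (37, 27), (6, 18), (6, 35)}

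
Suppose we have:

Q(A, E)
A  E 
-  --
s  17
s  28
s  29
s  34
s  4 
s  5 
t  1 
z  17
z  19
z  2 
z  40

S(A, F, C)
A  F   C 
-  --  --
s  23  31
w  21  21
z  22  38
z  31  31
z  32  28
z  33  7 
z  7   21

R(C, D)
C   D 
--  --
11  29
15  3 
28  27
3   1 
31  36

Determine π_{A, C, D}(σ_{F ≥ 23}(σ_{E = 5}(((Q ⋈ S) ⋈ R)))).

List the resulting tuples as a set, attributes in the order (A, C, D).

Q ⋈ S (natural join on A): {(s, 17, 23, 31), (s, 28, 23, 31), (s, 29, 23, 31), (s, 34, 23, 31), (s, 4, 23, 31), (s, 5, 23, 31), (z, 17, 22, 38), (z, 17, 31, 31), (z, 17, 32, 28), (z, 17, 33, 7), (z, 17, 7, 21), (z, 19, 22, 38), (z, 19, 31, 31), (z, 19, 32, 28), (z, 19, 33, 7), (z, 19, 7, 21), (z, 2, 22, 38), (z, 2, 31, 31), (z, 2, 32, 28), (z, 2, 33, 7), (z, 2, 7, 21), (z, 40, 22, 38), (z, 40, 31, 31), (z, 40, 32, 28), (z, 40, 33, 7), (z, 40, 7, 21)}
(Q ⋈ S) ⋈ R (natural join on C): {(s, 17, 23, 31, 36), (s, 28, 23, 31, 36), (s, 29, 23, 31, 36), (s, 34, 23, 31, 36), (s, 4, 23, 31, 36), (s, 5, 23, 31, 36), (z, 17, 31, 31, 36), (z, 17, 32, 28, 27), (z, 19, 31, 31, 36), (z, 19, 32, 28, 27), (z, 2, 31, 31, 36), (z, 2, 32, 28, 27), (z, 40, 31, 31, 36), (z, 40, 32, 28, 27)}
σ[E = 5]: keep tuples satisfying E = 5 → {(s, 5, 23, 31, 36)}
σ[F ≥ 23]: keep tuples satisfying F ≥ 23 → {(s, 5, 23, 31, 36)}
Projecting to A, C, D: {(s, 31, 36)}

{(s, 31, 36)}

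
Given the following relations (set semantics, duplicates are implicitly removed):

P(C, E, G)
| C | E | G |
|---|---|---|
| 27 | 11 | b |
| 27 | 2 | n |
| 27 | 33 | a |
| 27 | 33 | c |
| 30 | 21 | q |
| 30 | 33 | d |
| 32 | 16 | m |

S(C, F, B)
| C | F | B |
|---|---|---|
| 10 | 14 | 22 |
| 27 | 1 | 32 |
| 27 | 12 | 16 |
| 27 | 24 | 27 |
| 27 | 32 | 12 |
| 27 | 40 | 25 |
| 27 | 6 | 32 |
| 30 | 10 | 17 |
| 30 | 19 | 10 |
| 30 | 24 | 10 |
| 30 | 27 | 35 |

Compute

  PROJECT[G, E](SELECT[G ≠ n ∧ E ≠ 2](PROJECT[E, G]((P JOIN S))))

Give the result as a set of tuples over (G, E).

{(a, 33), (b, 11), (c, 33), (d, 33), (q, 21)}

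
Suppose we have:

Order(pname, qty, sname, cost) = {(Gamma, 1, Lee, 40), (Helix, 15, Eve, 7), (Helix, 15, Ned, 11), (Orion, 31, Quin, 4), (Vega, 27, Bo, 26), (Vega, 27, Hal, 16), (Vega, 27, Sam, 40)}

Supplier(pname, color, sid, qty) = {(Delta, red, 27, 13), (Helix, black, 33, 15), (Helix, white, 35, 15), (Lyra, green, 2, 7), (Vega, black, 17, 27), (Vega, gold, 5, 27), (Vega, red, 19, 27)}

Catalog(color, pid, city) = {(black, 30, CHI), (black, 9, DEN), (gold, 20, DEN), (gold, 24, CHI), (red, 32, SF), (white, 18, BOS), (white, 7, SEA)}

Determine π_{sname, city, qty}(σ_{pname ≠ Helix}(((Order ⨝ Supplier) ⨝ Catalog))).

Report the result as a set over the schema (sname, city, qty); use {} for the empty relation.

Joining Order and Supplier on pname, qty yields {(Helix, 15, Eve, 7, black, 33), (Helix, 15, Eve, 7, white, 35), (Helix, 15, Ned, 11, black, 33), (Helix, 15, Ned, 11, white, 35), (Vega, 27, Bo, 26, black, 17), (Vega, 27, Bo, 26, gold, 5), (Vega, 27, Bo, 26, red, 19), (Vega, 27, Hal, 16, black, 17), (Vega, 27, Hal, 16, gold, 5), (Vega, 27, Hal, 16, red, 19), (Vega, 27, Sam, 40, black, 17), (Vega, 27, Sam, 40, gold, 5), (Vega, 27, Sam, 40, red, 19)}.
Joining (Order ⨝ Supplier) and Catalog on color yields {(Helix, 15, Eve, 7, black, 33, 30, CHI), (Helix, 15, Eve, 7, black, 33, 9, DEN), (Helix, 15, Eve, 7, white, 35, 18, BOS), (Helix, 15, Eve, 7, white, 35, 7, SEA), (Helix, 15, Ned, 11, black, 33, 30, CHI), (Helix, 15, Ned, 11, black, 33, 9, DEN), (Helix, 15, Ned, 11, white, 35, 18, BOS), (Helix, 15, Ned, 11, white, 35, 7, SEA), (Vega, 27, Bo, 26, black, 17, 30, CHI), (Vega, 27, Bo, 26, black, 17, 9, DEN), (Vega, 27, Bo, 26, gold, 5, 20, DEN), (Vega, 27, Bo, 26, gold, 5, 24, CHI), (Vega, 27, Bo, 26, red, 19, 32, SF), (Vega, 27, Hal, 16, black, 17, 30, CHI), (Vega, 27, Hal, 16, black, 17, 9, DEN), (Vega, 27, Hal, 16, gold, 5, 20, DEN), (Vega, 27, Hal, 16, gold, 5, 24, CHI), (Vega, 27, Hal, 16, red, 19, 32, SF), (Vega, 27, Sam, 40, black, 17, 30, CHI), (Vega, 27, Sam, 40, black, 17, 9, DEN), (Vega, 27, Sam, 40, gold, 5, 20, DEN), (Vega, 27, Sam, 40, gold, 5, 24, CHI), (Vega, 27, Sam, 40, red, 19, 32, SF)}.
σ[pname ≠ Helix]: keep tuples satisfying pname ≠ Helix → {(Vega, 27, Bo, 26, black, 17, 30, CHI), (Vega, 27, Bo, 26, black, 17, 9, DEN), (Vega, 27, Bo, 26, gold, 5, 20, DEN), (Vega, 27, Bo, 26, gold, 5, 24, CHI), (Vega, 27, Bo, 26, red, 19, 32, SF), (Vega, 27, Hal, 16, black, 17, 30, CHI), (Vega, 27, Hal, 16, black, 17, 9, DEN), (Vega, 27, Hal, 16, gold, 5, 20, DEN), (Vega, 27, Hal, 16, gold, 5, 24, CHI), (Vega, 27, Hal, 16, red, 19, 32, SF), (Vega, 27, Sam, 40, black, 17, 30, CHI), (Vega, 27, Sam, 40, black, 17, 9, DEN), (Vega, 27, Sam, 40, gold, 5, 20, DEN), (Vega, 27, Sam, 40, gold, 5, 24, CHI), (Vega, 27, Sam, 40, red, 19, 32, SF)}
Keep only column(s) sname, city, qty (6 duplicate(s) eliminated): {(Bo, CHI, 27), (Bo, DEN, 27), (Bo, SF, 27), (Hal, CHI, 27), (Hal, DEN, 27), (Hal, SF, 27), (Sam, CHI, 27), (Sam, DEN, 27), (Sam, SF, 27)}

{(Bo, CHI, 27), (Bo, DEN, 27), (Bo, SF, 27), (Hal, CHI, 27), (Hal, DEN, 27), (Hal, SF, 27), (Sam, CHI, 27), (Sam, DEN, 27), (Sam, SF, 27)}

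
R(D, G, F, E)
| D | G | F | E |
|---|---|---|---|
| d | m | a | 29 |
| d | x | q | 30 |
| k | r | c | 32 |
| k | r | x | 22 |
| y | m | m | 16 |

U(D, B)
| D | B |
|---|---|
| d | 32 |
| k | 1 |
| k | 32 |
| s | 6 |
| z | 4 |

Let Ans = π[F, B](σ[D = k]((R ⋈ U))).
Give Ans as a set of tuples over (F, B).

Joining R and U on D yields {(d, m, a, 29, 32), (d, x, q, 30, 32), (k, r, c, 32, 1), (k, r, c, 32, 32), (k, r, x, 22, 1), (k, r, x, 22, 32)}.
Selection D = k: {(k, r, c, 32, 1), (k, r, c, 32, 32), (k, r, x, 22, 1), (k, r, x, 22, 32)}
Keep only column(s) F, B: {(c, 1), (c, 32), (x, 1), (x, 32)}

{(c, 1), (c, 32), (x, 1), (x, 32)}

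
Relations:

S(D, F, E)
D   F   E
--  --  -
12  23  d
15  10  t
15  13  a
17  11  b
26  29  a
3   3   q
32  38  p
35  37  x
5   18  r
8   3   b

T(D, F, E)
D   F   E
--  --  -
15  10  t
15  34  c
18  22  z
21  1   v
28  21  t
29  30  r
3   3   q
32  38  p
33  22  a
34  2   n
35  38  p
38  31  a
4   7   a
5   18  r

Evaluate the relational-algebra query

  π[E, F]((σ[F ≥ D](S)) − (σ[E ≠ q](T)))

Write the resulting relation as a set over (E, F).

{(a, 29), (d, 23), (q, 3), (x, 37)}

σ[F ≥ D]: keep tuples satisfying F ≥ D → {(12, 23, d), (26, 29, a), (3, 3, q), (32, 38, p), (35, 37, x), (5, 18, r)}
σ[E ≠ q]: keep tuples satisfying E ≠ q → {(15, 10, t), (15, 34, c), (18, 22, z), (21, 1, v), (28, 21, t), (29, 30, r), (32, 38, p), (33, 22, a), (34, 2, n), (35, 38, p), (38, 31, a), (4, 7, a), (5, 18, r)}
Taking the difference: {(12, 23, d), (26, 29, a), (3, 3, q), (35, 37, x)}
π_{E, F} gives {(a, 29), (d, 23), (q, 3), (x, 37)}.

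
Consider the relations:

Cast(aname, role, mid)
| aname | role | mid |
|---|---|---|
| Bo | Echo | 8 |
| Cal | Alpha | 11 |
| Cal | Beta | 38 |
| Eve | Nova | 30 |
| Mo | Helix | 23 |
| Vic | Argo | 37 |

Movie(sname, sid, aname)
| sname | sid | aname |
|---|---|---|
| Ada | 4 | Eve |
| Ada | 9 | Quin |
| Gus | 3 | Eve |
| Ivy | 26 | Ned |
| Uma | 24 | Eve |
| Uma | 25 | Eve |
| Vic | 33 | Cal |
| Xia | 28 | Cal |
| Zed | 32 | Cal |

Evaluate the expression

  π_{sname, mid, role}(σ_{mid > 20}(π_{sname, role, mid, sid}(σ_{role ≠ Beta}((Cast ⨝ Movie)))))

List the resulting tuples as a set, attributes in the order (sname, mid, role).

Joining Cast and Movie on aname yields {(Cal, Alpha, 11, Vic, 33), (Cal, Alpha, 11, Xia, 28), (Cal, Alpha, 11, Zed, 32), (Cal, Beta, 38, Vic, 33), (Cal, Beta, 38, Xia, 28), (Cal, Beta, 38, Zed, 32), (Eve, Nova, 30, Ada, 4), (Eve, Nova, 30, Gus, 3), (Eve, Nova, 30, Uma, 24), (Eve, Nova, 30, Uma, 25)}.
Selection role ≠ Beta: {(Cal, Alpha, 11, Vic, 33), (Cal, Alpha, 11, Xia, 28), (Cal, Alpha, 11, Zed, 32), (Eve, Nova, 30, Ada, 4), (Eve, Nova, 30, Gus, 3), (Eve, Nova, 30, Uma, 24), (Eve, Nova, 30, Uma, 25)}
π[sname, role, mid, sid]: project onto (sname, role, mid, sid) → {(Ada, Nova, 30, 4), (Gus, Nova, 30, 3), (Uma, Nova, 30, 24), (Uma, Nova, 30, 25), (Vic, Alpha, 11, 33), (Xia, Alpha, 11, 28), (Zed, Alpha, 11, 32)}
Selection mid > 20: {(Ada, Nova, 30, 4), (Gus, Nova, 30, 3), (Uma, Nova, 30, 24), (Uma, Nova, 30, 25)}
π[sname, mid, role]: project onto (sname, mid, role) (1 duplicate(s) eliminated) → {(Ada, 30, Nova), (Gus, 30, Nova), (Uma, 30, Nova)}

{(Ada, 30, Nova), (Gus, 30, Nova), (Uma, 30, Nova)}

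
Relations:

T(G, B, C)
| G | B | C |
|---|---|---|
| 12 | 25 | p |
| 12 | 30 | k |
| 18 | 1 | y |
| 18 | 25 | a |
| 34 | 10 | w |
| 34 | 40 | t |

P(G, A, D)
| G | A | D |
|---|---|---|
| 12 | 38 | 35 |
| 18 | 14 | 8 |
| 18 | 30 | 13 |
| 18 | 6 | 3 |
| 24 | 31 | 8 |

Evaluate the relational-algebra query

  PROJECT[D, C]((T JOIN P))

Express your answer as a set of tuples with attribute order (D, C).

{(13, a), (13, y), (3, a), (3, y), (35, k), (35, p), (8, a), (8, y)}

Natural join on G: {(12, 25, p, 38, 35), (12, 30, k, 38, 35), (18, 1, y, 14, 8), (18, 1, y, 30, 13), (18, 1, y, 6, 3), (18, 25, a, 14, 8), (18, 25, a, 30, 13), (18, 25, a, 6, 3)}
π_{D, C} gives {(13, a), (13, y), (3, a), (3, y), (35, k), (35, p), (8, a), (8, y)}.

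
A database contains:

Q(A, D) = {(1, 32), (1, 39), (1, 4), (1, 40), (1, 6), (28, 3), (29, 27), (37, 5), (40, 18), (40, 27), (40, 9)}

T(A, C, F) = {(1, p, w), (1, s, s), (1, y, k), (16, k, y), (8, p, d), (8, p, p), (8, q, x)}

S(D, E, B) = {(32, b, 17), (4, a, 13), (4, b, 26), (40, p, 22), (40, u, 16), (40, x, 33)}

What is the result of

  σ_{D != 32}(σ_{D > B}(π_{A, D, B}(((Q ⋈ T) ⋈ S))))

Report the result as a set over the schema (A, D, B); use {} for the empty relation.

{(1, 40, 16), (1, 40, 22), (1, 40, 33)}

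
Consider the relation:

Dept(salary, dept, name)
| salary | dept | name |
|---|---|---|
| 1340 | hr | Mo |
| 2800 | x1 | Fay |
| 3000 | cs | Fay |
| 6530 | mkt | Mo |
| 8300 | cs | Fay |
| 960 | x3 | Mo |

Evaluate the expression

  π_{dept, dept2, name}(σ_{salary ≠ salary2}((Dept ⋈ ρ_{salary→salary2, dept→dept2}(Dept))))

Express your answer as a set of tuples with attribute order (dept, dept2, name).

ρ[salary→salary2, dept→dept2]: schema becomes (salary2, dept2, name); tuples unchanged.
Dept ⋈ ρ_{salary→salary2, dept→dept2}(Dept) (natural join on name): {(1340, hr, Mo, 1340, hr), (1340, hr, Mo, 6530, mkt), (1340, hr, Mo, 960, x3), (2800, x1, Fay, 2800, x1), (2800, x1, Fay, 3000, cs), (2800, x1, Fay, 8300, cs), (3000, cs, Fay, 2800, x1), (3000, cs, Fay, 3000, cs), (3000, cs, Fay, 8300, cs), (6530, mkt, Mo, 1340, hr), (6530, mkt, Mo, 6530, mkt), (6530, mkt, Mo, 960, x3), (8300, cs, Fay, 2800, x1), (8300, cs, Fay, 3000, cs), (8300, cs, Fay, 8300, cs), (960, x3, Mo, 1340, hr), (960, x3, Mo, 6530, mkt), (960, x3, Mo, 960, x3)}
Filtering on salary ≠ salary2 leaves {(1340, hr, Mo, 6530, mkt), (1340, hr, Mo, 960, x3), (2800, x1, Fay, 3000, cs), (2800, x1, Fay, 8300, cs), (3000, cs, Fay, 2800, x1), (3000, cs, Fay, 8300, cs), (6530, mkt, Mo, 1340, hr), (6530, mkt, Mo, 960, x3), (8300, cs, Fay, 2800, x1), (8300, cs, Fay, 3000, cs), (960, x3, Mo, 1340, hr), (960, x3, Mo, 6530, mkt)}.
Keep only column(s) dept, dept2, name (3 duplicate(s) eliminated): {(cs, cs, Fay), (cs, x1, Fay), (hr, mkt, Mo), (hr, x3, Mo), (mkt, hr, Mo), (mkt, x3, Mo), (x1, cs, Fay), (x3, hr, Mo), (x3, mkt, Mo)}

{(cs, cs, Fay), (cs, x1, Fay), (hr, mkt, Mo), (hr, x3, Mo), (mkt, hr, Mo), (mkt, x3, Mo), (x1, cs, Fay), (x3, hr, Mo), (x3, mkt, Mo)}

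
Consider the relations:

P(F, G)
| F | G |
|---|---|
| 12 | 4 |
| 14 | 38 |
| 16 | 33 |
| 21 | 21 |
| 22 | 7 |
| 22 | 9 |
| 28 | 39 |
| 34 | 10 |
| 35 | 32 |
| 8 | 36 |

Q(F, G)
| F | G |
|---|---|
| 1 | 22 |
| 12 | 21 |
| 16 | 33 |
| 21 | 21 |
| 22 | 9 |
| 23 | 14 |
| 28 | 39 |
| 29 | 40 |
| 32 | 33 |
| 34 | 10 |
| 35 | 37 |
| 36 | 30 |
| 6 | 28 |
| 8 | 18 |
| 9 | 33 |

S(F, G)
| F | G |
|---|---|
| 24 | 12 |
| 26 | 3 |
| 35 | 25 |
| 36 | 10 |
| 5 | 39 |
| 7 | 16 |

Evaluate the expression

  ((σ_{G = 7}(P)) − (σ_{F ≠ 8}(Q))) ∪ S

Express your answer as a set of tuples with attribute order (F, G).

{(22, 7), (24, 12), (26, 3), (35, 25), (36, 10), (5, 39), (7, 16)}

Apply σ_{G = 7}; surviving tuples: {(22, 7)}
Apply σ_{F ≠ 8}; surviving tuples: {(1, 22), (12, 21), (16, 33), (21, 21), (22, 9), (23, 14), (28, 39), (29, 40), (32, 33), (34, 10), (35, 37), (36, 30), (6, 28), (9, 33)}
Taking the difference: {(22, 7)}
Taking the union: {(22, 7), (24, 12), (26, 3), (35, 25), (36, 10), (5, 39), (7, 16)}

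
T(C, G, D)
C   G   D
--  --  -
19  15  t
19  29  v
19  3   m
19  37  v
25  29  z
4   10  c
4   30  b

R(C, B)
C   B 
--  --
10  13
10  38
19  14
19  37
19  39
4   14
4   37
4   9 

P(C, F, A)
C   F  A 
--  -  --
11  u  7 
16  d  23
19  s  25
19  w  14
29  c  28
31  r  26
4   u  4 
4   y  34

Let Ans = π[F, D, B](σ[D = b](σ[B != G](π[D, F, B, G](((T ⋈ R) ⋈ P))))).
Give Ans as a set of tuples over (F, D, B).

{(u, b, 14), (u, b, 37), (u, b, 9), (y, b, 14), (y, b, 37), (y, b, 9)}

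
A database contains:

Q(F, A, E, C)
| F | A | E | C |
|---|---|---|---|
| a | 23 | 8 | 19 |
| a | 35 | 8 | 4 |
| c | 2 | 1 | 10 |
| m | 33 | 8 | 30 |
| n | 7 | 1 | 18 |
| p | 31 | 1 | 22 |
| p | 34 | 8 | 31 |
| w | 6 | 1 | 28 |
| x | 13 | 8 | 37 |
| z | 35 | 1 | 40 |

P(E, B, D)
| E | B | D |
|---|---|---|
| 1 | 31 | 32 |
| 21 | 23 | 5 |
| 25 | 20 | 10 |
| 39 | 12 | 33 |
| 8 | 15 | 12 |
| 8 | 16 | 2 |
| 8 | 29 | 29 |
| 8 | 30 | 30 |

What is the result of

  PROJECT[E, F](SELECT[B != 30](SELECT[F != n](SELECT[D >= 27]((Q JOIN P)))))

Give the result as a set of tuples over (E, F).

{(1, c), (1, p), (1, w), (1, z), (8, a), (8, m), (8, p), (8, x)}

Natural join on E: {(a, 23, 8, 19, 15, 12), (a, 23, 8, 19, 16, 2), (a, 23, 8, 19, 29, 29), (a, 23, 8, 19, 30, 30), (a, 35, 8, 4, 15, 12), (a, 35, 8, 4, 16, 2), (a, 35, 8, 4, 29, 29), (a, 35, 8, 4, 30, 30), (c, 2, 1, 10, 31, 32), (m, 33, 8, 30, 15, 12), (m, 33, 8, 30, 16, 2), (m, 33, 8, 30, 29, 29), (m, 33, 8, 30, 30, 30), (n, 7, 1, 18, 31, 32), (p, 31, 1, 22, 31, 32), (p, 34, 8, 31, 15, 12), (p, 34, 8, 31, 16, 2), (p, 34, 8, 31, 29, 29), (p, 34, 8, 31, 30, 30), (w, 6, 1, 28, 31, 32), (x, 13, 8, 37, 15, 12), (x, 13, 8, 37, 16, 2), (x, 13, 8, 37, 29, 29), (x, 13, 8, 37, 30, 30), (z, 35, 1, 40, 31, 32)}
σ[D >= 27]: keep tuples satisfying D >= 27 → {(a, 23, 8, 19, 29, 29), (a, 23, 8, 19, 30, 30), (a, 35, 8, 4, 29, 29), (a, 35, 8, 4, 30, 30), (c, 2, 1, 10, 31, 32), (m, 33, 8, 30, 29, 29), (m, 33, 8, 30, 30, 30), (n, 7, 1, 18, 31, 32), (p, 31, 1, 22, 31, 32), (p, 34, 8, 31, 29, 29), (p, 34, 8, 31, 30, 30), (w, 6, 1, 28, 31, 32), (x, 13, 8, 37, 29, 29), (x, 13, 8, 37, 30, 30), (z, 35, 1, 40, 31, 32)}
σ[F != n]: keep tuples satisfying F != n → {(a, 23, 8, 19, 29, 29), (a, 23, 8, 19, 30, 30), (a, 35, 8, 4, 29, 29), (a, 35, 8, 4, 30, 30), (c, 2, 1, 10, 31, 32), (m, 33, 8, 30, 29, 29), (m, 33, 8, 30, 30, 30), (p, 31, 1, 22, 31, 32), (p, 34, 8, 31, 29, 29), (p, 34, 8, 31, 30, 30), (w, 6, 1, 28, 31, 32), (x, 13, 8, 37, 29, 29), (x, 13, 8, 37, 30, 30), (z, 35, 1, 40, 31, 32)}
σ[B != 30]: keep tuples satisfying B != 30 → {(a, 23, 8, 19, 29, 29), (a, 35, 8, 4, 29, 29), (c, 2, 1, 10, 31, 32), (m, 33, 8, 30, 29, 29), (p, 31, 1, 22, 31, 32), (p, 34, 8, 31, 29, 29), (w, 6, 1, 28, 31, 32), (x, 13, 8, 37, 29, 29), (z, 35, 1, 40, 31, 32)}
π_{E, F} gives {(1, c), (1, p), (1, w), (1, z), (8, a), (8, m), (8, p), (8, x)} (1 duplicate(s) eliminated).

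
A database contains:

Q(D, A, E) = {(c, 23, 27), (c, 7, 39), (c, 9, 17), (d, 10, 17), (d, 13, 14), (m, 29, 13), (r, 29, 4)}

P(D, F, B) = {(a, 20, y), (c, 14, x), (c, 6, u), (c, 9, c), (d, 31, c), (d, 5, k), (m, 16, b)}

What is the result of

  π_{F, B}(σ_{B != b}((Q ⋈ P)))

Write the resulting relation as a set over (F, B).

{(14, x), (31, c), (5, k), (6, u), (9, c)}

Joining Q and P on D yields {(c, 23, 27, 14, x), (c, 23, 27, 6, u), (c, 23, 27, 9, c), (c, 7, 39, 14, x), (c, 7, 39, 6, u), (c, 7, 39, 9, c), (c, 9, 17, 14, x), (c, 9, 17, 6, u), (c, 9, 17, 9, c), (d, 10, 17, 31, c), (d, 10, 17, 5, k), (d, 13, 14, 31, c), (d, 13, 14, 5, k), (m, 29, 13, 16, b)}.
Apply σ_{B != b}; surviving tuples: {(c, 23, 27, 14, x), (c, 23, 27, 6, u), (c, 23, 27, 9, c), (c, 7, 39, 14, x), (c, 7, 39, 6, u), (c, 7, 39, 9, c), (c, 9, 17, 14, x), (c, 9, 17, 6, u), (c, 9, 17, 9, c), (d, 10, 17, 31, c), (d, 10, 17, 5, k), (d, 13, 14, 31, c), (d, 13, 14, 5, k)}
Projecting to F, B (8 duplicate(s) eliminated): {(14, x), (31, c), (5, k), (6, u), (9, c)}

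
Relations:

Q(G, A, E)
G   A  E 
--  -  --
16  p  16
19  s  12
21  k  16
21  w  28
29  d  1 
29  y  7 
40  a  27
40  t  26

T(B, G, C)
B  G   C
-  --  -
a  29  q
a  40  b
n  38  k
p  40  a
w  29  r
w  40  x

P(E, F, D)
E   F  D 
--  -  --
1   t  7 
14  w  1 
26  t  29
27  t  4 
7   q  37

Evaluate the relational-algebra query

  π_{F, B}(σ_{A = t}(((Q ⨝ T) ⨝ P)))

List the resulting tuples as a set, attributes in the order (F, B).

Joining Q and T on G yields {(29, d, 1, a, q), (29, d, 1, w, r), (29, y, 7, a, q), (29, y, 7, w, r), (40, a, 27, a, b), (40, a, 27, p, a), (40, a, 27, w, x), (40, t, 26, a, b), (40, t, 26, p, a), (40, t, 26, w, x)}.
Joining (Q ⨝ T) and P on E yields {(29, d, 1, a, q, t, 7), (29, d, 1, w, r, t, 7), (29, y, 7, a, q, q, 37), (29, y, 7, w, r, q, 37), (40, a, 27, a, b, t, 4), (40, a, 27, p, a, t, 4), (40, a, 27, w, x, t, 4), (40, t, 26, a, b, t, 29), (40, t, 26, p, a, t, 29), (40, t, 26, w, x, t, 29)}.
Selection A = t: {(40, t, 26, a, b, t, 29), (40, t, 26, p, a, t, 29), (40, t, 26, w, x, t, 29)}
Keep only column(s) F, B: {(t, a), (t, p), (t, w)}

{(t, a), (t, p), (t, w)}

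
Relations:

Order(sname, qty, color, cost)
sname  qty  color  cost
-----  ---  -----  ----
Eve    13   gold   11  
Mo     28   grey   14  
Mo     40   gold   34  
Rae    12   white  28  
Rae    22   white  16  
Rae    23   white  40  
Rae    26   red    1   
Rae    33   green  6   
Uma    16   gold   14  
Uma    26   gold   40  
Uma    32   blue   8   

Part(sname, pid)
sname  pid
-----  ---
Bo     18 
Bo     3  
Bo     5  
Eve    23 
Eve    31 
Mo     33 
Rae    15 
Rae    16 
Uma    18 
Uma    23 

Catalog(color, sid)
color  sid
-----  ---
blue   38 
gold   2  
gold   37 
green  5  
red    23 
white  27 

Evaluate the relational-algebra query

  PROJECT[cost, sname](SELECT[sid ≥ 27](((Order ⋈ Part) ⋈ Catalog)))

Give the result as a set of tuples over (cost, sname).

Natural join on sname: {(Eve, 13, gold, 11, 23), (Eve, 13, gold, 11, 31), (Mo, 28, grey, 14, 33), (Mo, 40, gold, 34, 33), (Rae, 12, white, 28, 15), (Rae, 12, white, 28, 16), (Rae, 22, white, 16, 15), (Rae, 22, white, 16, 16), (Rae, 23, white, 40, 15), (Rae, 23, white, 40, 16), (Rae, 26, red, 1, 15), (Rae, 26, red, 1, 16), (Rae, 33, green, 6, 15), (Rae, 33, green, 6, 16), (Uma, 16, gold, 14, 18), (Uma, 16, gold, 14, 23), (Uma, 26, gold, 40, 18), (Uma, 26, gold, 40, 23), (Uma, 32, blue, 8, 18), (Uma, 32, blue, 8, 23)}
Natural join on color: {(Eve, 13, gold, 11, 23, 2), (Eve, 13, gold, 11, 23, 37), (Eve, 13, gold, 11, 31, 2), (Eve, 13, gold, 11, 31, 37), (Mo, 40, gold, 34, 33, 2), (Mo, 40, gold, 34, 33, 37), (Rae, 12, white, 28, 15, 27), (Rae, 12, white, 28, 16, 27), (Rae, 22, white, 16, 15, 27), (Rae, 22, white, 16, 16, 27), (Rae, 23, white, 40, 15, 27), (Rae, 23, white, 40, 16, 27), (Rae, 26, red, 1, 15, 23), (Rae, 26, red, 1, 16, 23), (Rae, 33, green, 6, 15, 5), (Rae, 33, green, 6, 16, 5), (Uma, 16, gold, 14, 18, 2), (Uma, 16, gold, 14, 18, 37), (Uma, 16, gold, 14, 23, 2), (Uma, 16, gold, 14, 23, 37), (Uma, 26, gold, 40, 18, 2), (Uma, 26, gold, 40, 18, 37), (Uma, 26, gold, 40, 23, 2), (Uma, 26, gold, 40, 23, 37), (Uma, 32, blue, 8, 18, 38), (Uma, 32, blue, 8, 23, 38)}
σ[sid ≥ 27]: keep tuples satisfying sid ≥ 27 → {(Eve, 13, gold, 11, 23, 37), (Eve, 13, gold, 11, 31, 37), (Mo, 40, gold, 34, 33, 37), (Rae, 12, white, 28, 15, 27), (Rae, 12, white, 28, 16, 27), (Rae, 22, white, 16, 15, 27), (Rae, 22, white, 16, 16, 27), (Rae, 23, white, 40, 15, 27), (Rae, 23, white, 40, 16, 27), (Uma, 16, gold, 14, 18, 37), (Uma, 16, gold, 14, 23, 37), (Uma, 26, gold, 40, 18, 37), (Uma, 26, gold, 40, 23, 37), (Uma, 32, blue, 8, 18, 38), (Uma, 32, blue, 8, 23, 38)}
Keep only column(s) cost, sname (7 duplicate(s) eliminated): {(11, Eve), (14, Uma), (16, Rae), (28, Rae), (34, Mo), (40, Rae), (40, Uma), (8, Uma)}

{(11, Eve), (14, Uma), (16, Rae), (28, Rae), (34, Mo), (40, Rae), (40, Uma), (8, Uma)}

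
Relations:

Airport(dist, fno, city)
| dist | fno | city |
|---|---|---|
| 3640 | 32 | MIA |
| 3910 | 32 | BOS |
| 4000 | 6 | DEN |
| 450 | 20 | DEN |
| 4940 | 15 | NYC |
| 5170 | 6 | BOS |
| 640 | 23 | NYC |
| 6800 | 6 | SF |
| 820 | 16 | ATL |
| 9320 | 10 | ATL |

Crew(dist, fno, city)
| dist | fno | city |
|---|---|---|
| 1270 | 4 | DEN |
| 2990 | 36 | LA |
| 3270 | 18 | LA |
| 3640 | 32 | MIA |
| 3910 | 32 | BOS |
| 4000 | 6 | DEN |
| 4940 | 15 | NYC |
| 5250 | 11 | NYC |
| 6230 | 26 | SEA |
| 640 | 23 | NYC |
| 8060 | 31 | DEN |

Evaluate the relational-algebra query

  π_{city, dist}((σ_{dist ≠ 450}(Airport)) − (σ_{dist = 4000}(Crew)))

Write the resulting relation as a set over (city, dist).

Apply σ_{dist ≠ 450}; surviving tuples: {(3640, 32, MIA), (3910, 32, BOS), (4000, 6, DEN), (4940, 15, NYC), (5170, 6, BOS), (640, 23, NYC), (6800, 6, SF), (820, 16, ATL), (9320, 10, ATL)}
Apply σ_{dist = 4000}; surviving tuples: {(4000, 6, DEN)}
Taking the difference: {(3640, 32, MIA), (3910, 32, BOS), (4940, 15, NYC), (5170, 6, BOS), (640, 23, NYC), (6800, 6, SF), (820, 16, ATL), (9320, 10, ATL)}
Projecting to city, dist: {(ATL, 820), (ATL, 9320), (BOS, 3910), (BOS, 5170), (MIA, 3640), (NYC, 4940), (NYC, 640), (SF, 6800)}

{(ATL, 820), (ATL, 9320), (BOS, 3910), (BOS, 5170), (MIA, 3640), (NYC, 4940), (NYC, 640), (SF, 6800)}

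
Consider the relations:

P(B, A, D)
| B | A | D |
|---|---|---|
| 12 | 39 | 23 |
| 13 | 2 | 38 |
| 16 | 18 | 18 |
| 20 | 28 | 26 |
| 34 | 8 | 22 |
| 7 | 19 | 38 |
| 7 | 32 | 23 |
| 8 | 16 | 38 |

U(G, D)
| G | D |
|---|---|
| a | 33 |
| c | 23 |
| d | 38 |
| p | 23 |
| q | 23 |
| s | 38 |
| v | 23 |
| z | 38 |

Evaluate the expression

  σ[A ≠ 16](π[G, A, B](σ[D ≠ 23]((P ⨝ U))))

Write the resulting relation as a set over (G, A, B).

{(d, 19, 7), (d, 2, 13), (s, 19, 7), (s, 2, 13), (z, 19, 7), (z, 2, 13)}

Natural join on D: {(12, 39, 23, c), (12, 39, 23, p), (12, 39, 23, q), (12, 39, 23, v), (13, 2, 38, d), (13, 2, 38, s), (13, 2, 38, z), (7, 19, 38, d), (7, 19, 38, s), (7, 19, 38, z), (7, 32, 23, c), (7, 32, 23, p), (7, 32, 23, q), (7, 32, 23, v), (8, 16, 38, d), (8, 16, 38, s), (8, 16, 38, z)}
Selection D ≠ 23: {(13, 2, 38, d), (13, 2, 38, s), (13, 2, 38, z), (7, 19, 38, d), (7, 19, 38, s), (7, 19, 38, z), (8, 16, 38, d), (8, 16, 38, s), (8, 16, 38, z)}
Projecting to G, A, B: {(d, 16, 8), (d, 19, 7), (d, 2, 13), (s, 16, 8), (s, 19, 7), (s, 2, 13), (z, 16, 8), (z, 19, 7), (z, 2, 13)}
Selection A ≠ 16: {(d, 19, 7), (d, 2, 13), (s, 19, 7), (s, 2, 13), (z, 19, 7), (z, 2, 13)}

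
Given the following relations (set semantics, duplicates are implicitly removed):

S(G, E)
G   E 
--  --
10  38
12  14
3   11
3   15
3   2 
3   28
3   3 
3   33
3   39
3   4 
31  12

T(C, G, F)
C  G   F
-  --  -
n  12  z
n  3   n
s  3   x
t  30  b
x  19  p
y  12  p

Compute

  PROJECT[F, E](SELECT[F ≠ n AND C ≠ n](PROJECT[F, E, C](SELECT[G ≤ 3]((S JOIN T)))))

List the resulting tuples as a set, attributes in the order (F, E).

{(x, 11), (x, 15), (x, 2), (x, 28), (x, 3), (x, 33), (x, 39), (x, 4)}

S ⋈ T (natural join on G): {(12, 14, n, z), (12, 14, y, p), (3, 11, n, n), (3, 11, s, x), (3, 15, n, n), (3, 15, s, x), (3, 2, n, n), (3, 2, s, x), (3, 28, n, n), (3, 28, s, x), (3, 3, n, n), (3, 3, s, x), (3, 33, n, n), (3, 33, s, x), (3, 39, n, n), (3, 39, s, x), (3, 4, n, n), (3, 4, s, x)}
Selection G ≤ 3: {(3, 11, n, n), (3, 11, s, x), (3, 15, n, n), (3, 15, s, x), (3, 2, n, n), (3, 2, s, x), (3, 28, n, n), (3, 28, s, x), (3, 3, n, n), (3, 3, s, x), (3, 33, n, n), (3, 33, s, x), (3, 39, n, n), (3, 39, s, x), (3, 4, n, n), (3, 4, s, x)}
π_{F, E, C} gives {(n, 11, n), (n, 15, n), (n, 2, n), (n, 28, n), (n, 3, n), (n, 33, n), (n, 39, n), (n, 4, n), (x, 11, s), (x, 15, s), (x, 2, s), (x, 28, s), (x, 3, s), (x, 33, s), (x, 39, s), (x, 4, s)}.
Selection F ≠ n AND C ≠ n: {(x, 11, s), (x, 15, s), (x, 2, s), (x, 28, s), (x, 3, s), (x, 33, s), (x, 39, s), (x, 4, s)}
π_{F, E} gives {(x, 11), (x, 15), (x, 2), (x, 28), (x, 3), (x, 33), (x, 39), (x, 4)}.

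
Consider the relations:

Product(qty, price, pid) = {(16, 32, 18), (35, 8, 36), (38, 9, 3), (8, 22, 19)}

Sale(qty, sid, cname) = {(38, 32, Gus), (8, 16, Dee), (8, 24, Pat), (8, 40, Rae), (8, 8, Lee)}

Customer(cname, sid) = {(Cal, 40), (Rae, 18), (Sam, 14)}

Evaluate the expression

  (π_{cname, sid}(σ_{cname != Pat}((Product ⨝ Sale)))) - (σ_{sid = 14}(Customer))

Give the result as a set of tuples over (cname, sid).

Joining Product and Sale on qty yields {(38, 9, 3, 32, Gus), (8, 22, 19, 16, Dee), (8, 22, 19, 24, Pat), (8, 22, 19, 40, Rae), (8, 22, 19, 8, Lee)}.
Selection cname != Pat: {(38, 9, 3, 32, Gus), (8, 22, 19, 16, Dee), (8, 22, 19, 40, Rae), (8, 22, 19, 8, Lee)}
Projecting to cname, sid: {(Dee, 16), (Gus, 32), (Lee, 8), (Rae, 40)}
Selection sid = 14: {(Sam, 14)}
Set difference of the two operands is {(Dee, 16), (Gus, 32), (Lee, 8), (Rae, 40)}.

{(Dee, 16), (Gus, 32), (Lee, 8), (Rae, 40)}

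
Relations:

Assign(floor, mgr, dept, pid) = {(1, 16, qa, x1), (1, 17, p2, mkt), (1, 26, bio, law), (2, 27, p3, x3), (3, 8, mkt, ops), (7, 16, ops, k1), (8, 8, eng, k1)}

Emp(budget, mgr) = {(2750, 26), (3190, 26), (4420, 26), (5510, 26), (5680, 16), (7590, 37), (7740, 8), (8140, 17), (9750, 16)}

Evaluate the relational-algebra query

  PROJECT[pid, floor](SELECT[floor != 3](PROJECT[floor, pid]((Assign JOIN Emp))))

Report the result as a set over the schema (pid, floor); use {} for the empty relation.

{(k1, 7), (k1, 8), (law, 1), (mkt, 1), (x1, 1)}

Natural join on mgr: {(1, 16, qa, x1, 5680), (1, 16, qa, x1, 9750), (1, 17, p2, mkt, 8140), (1, 26, bio, law, 2750), (1, 26, bio, law, 3190), (1, 26, bio, law, 4420), (1, 26, bio, law, 5510), (3, 8, mkt, ops, 7740), (7, 16, ops, k1, 5680), (7, 16, ops, k1, 9750), (8, 8, eng, k1, 7740)}
π[floor, pid]: project onto (floor, pid) (5 duplicate(s) eliminated) → {(1, law), (1, mkt), (1, x1), (3, ops), (7, k1), (8, k1)}
Apply σ_{floor != 3}; surviving tuples: {(1, law), (1, mkt), (1, x1), (7, k1), (8, k1)}
π[pid, floor]: project onto (pid, floor) → {(k1, 7), (k1, 8), (law, 1), (mkt, 1), (x1, 1)}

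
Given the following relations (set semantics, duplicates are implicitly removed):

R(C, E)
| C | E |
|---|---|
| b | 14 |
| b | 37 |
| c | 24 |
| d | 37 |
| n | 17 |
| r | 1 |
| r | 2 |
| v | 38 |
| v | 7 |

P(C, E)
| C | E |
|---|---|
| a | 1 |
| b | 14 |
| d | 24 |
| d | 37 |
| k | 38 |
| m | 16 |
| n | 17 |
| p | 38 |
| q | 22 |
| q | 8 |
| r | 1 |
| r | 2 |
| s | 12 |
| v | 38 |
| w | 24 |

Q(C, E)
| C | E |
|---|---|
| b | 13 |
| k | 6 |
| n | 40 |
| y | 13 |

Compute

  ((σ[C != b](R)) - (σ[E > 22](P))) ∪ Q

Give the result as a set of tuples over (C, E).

Filtering on C != b leaves {(c, 24), (d, 37), (n, 17), (r, 1), (r, 2), (v, 38), (v, 7)}.
Filtering on E > 22 leaves {(d, 24), (d, 37), (k, 38), (p, 38), (v, 38), (w, 24)}.
Set difference of the two operands is {(c, 24), (n, 17), (r, 1), (r, 2), (v, 7)}.
Set union of the two operands is {(b, 13), (c, 24), (k, 6), (n, 17), (n, 40), (r, 1), (r, 2), (v, 7), (y, 13)}.

{(b, 13), (c, 24), (k, 6), (n, 17), (n, 40), (r, 1), (r, 2), (v, 7), (y, 13)}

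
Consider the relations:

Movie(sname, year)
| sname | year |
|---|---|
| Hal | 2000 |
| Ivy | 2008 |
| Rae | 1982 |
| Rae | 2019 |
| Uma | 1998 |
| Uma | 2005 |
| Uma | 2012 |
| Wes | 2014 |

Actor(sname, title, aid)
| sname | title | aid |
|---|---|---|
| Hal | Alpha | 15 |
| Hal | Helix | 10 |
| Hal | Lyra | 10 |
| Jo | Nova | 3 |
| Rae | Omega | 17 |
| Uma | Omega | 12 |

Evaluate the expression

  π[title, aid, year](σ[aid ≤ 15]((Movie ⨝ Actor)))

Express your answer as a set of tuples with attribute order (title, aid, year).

{(Alpha, 15, 2000), (Helix, 10, 2000), (Lyra, 10, 2000), (Omega, 12, 1998), (Omega, 12, 2005), (Omega, 12, 2012)}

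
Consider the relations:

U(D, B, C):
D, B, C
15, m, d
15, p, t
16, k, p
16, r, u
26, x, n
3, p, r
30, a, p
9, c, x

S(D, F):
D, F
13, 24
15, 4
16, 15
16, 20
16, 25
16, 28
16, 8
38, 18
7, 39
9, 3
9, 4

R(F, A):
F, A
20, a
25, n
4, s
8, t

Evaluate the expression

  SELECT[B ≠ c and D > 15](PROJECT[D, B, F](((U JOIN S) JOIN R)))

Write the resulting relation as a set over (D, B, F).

{(16, k, 20), (16, k, 25), (16, k, 8), (16, r, 20), (16, r, 25), (16, r, 8)}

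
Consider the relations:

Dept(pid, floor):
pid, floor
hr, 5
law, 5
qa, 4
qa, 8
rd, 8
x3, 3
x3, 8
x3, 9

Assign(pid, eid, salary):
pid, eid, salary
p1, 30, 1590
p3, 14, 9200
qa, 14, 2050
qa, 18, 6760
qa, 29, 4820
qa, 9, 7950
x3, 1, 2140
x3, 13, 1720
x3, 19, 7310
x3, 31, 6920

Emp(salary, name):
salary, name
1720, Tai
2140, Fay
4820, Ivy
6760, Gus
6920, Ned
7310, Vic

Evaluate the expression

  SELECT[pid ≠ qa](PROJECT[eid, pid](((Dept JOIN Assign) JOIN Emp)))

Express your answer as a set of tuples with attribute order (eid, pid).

Natural join on pid: {(qa, 4, 14, 2050), (qa, 4, 18, 6760), (qa, 4, 29, 4820), (qa, 4, 9, 7950), (qa, 8, 14, 2050), (qa, 8, 18, 6760), (qa, 8, 29, 4820), (qa, 8, 9, 7950), (x3, 3, 1, 2140), (x3, 3, 13, 1720), (x3, 3, 19, 7310), (x3, 3, 31, 6920), (x3, 8, 1, 2140), (x3, 8, 13, 1720), (x3, 8, 19, 7310), (x3, 8, 31, 6920), (x3, 9, 1, 2140), (x3, 9, 13, 1720), (x3, 9, 19, 7310), (x3, 9, 31, 6920)}
Natural join on salary: {(qa, 4, 18, 6760, Gus), (qa, 4, 29, 4820, Ivy), (qa, 8, 18, 6760, Gus), (qa, 8, 29, 4820, Ivy), (x3, 3, 1, 2140, Fay), (x3, 3, 13, 1720, Tai), (x3, 3, 19, 7310, Vic), (x3, 3, 31, 6920, Ned), (x3, 8, 1, 2140, Fay), (x3, 8, 13, 1720, Tai), (x3, 8, 19, 7310, Vic), (x3, 8, 31, 6920, Ned), (x3, 9, 1, 2140, Fay), (x3, 9, 13, 1720, Tai), (x3, 9, 19, 7310, Vic), (x3, 9, 31, 6920, Ned)}
π[eid, pid]: project onto (eid, pid) (10 duplicate(s) eliminated) → {(1, x3), (13, x3), (18, qa), (19, x3), (29, qa), (31, x3)}
σ[pid ≠ qa]: keep tuples satisfying pid ≠ qa → {(1, x3), (13, x3), (19, x3), (31, x3)}

{(1, x3), (13, x3), (19, x3), (31, x3)}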